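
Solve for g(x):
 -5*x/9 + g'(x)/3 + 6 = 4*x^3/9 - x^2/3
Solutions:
 g(x) = C1 + x^4/3 - x^3/3 + 5*x^2/6 - 18*x


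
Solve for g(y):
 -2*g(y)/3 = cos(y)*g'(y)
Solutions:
 g(y) = C1*(sin(y) - 1)^(1/3)/(sin(y) + 1)^(1/3)


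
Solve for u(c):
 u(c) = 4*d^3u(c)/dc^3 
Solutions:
 u(c) = C3*exp(2^(1/3)*c/2) + (C1*sin(2^(1/3)*sqrt(3)*c/4) + C2*cos(2^(1/3)*sqrt(3)*c/4))*exp(-2^(1/3)*c/4)


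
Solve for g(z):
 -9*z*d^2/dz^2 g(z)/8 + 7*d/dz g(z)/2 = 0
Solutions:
 g(z) = C1 + C2*z^(37/9)


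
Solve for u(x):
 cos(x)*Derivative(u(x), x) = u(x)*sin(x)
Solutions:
 u(x) = C1/cos(x)


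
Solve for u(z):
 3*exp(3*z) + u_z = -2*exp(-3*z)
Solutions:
 u(z) = C1 - exp(3*z) + 2*exp(-3*z)/3


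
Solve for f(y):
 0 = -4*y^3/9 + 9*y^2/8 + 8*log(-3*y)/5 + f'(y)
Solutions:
 f(y) = C1 + y^4/9 - 3*y^3/8 - 8*y*log(-y)/5 + 8*y*(1 - log(3))/5


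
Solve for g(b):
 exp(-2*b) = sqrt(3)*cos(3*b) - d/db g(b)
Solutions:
 g(b) = C1 + sqrt(3)*sin(3*b)/3 + exp(-2*b)/2


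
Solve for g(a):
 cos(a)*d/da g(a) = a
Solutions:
 g(a) = C1 + Integral(a/cos(a), a)


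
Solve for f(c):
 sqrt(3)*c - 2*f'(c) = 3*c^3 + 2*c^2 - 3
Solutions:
 f(c) = C1 - 3*c^4/8 - c^3/3 + sqrt(3)*c^2/4 + 3*c/2


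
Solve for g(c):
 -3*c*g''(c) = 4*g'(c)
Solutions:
 g(c) = C1 + C2/c^(1/3)


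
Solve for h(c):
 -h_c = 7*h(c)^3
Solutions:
 h(c) = -sqrt(2)*sqrt(-1/(C1 - 7*c))/2
 h(c) = sqrt(2)*sqrt(-1/(C1 - 7*c))/2


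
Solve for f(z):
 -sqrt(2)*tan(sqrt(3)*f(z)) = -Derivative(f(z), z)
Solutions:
 f(z) = sqrt(3)*(pi - asin(C1*exp(sqrt(6)*z)))/3
 f(z) = sqrt(3)*asin(C1*exp(sqrt(6)*z))/3


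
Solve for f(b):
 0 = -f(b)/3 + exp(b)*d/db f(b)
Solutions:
 f(b) = C1*exp(-exp(-b)/3)


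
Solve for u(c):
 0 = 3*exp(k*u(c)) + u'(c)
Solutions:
 u(c) = Piecewise((log(1/(C1*k + 3*c*k))/k, Ne(k, 0)), (nan, True))
 u(c) = Piecewise((C1 - 3*c, Eq(k, 0)), (nan, True))


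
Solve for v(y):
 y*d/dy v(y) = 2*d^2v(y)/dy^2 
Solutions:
 v(y) = C1 + C2*erfi(y/2)


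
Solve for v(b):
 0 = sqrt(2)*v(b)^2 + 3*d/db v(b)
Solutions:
 v(b) = 3/(C1 + sqrt(2)*b)


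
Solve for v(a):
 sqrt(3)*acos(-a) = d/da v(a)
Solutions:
 v(a) = C1 + sqrt(3)*(a*acos(-a) + sqrt(1 - a^2))


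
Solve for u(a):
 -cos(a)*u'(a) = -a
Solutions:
 u(a) = C1 + Integral(a/cos(a), a)


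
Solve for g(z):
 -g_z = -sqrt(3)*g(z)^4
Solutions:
 g(z) = (-1/(C1 + 3*sqrt(3)*z))^(1/3)
 g(z) = (-1/(C1 + sqrt(3)*z))^(1/3)*(-3^(2/3) - 3*3^(1/6)*I)/6
 g(z) = (-1/(C1 + sqrt(3)*z))^(1/3)*(-3^(2/3) + 3*3^(1/6)*I)/6


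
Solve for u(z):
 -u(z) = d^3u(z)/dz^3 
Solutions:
 u(z) = C3*exp(-z) + (C1*sin(sqrt(3)*z/2) + C2*cos(sqrt(3)*z/2))*exp(z/2)


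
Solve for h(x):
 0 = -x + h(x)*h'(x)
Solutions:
 h(x) = -sqrt(C1 + x^2)
 h(x) = sqrt(C1 + x^2)


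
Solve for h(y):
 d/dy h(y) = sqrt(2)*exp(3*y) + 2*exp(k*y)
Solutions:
 h(y) = C1 + sqrt(2)*exp(3*y)/3 + 2*exp(k*y)/k


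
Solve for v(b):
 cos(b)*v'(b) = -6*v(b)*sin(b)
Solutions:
 v(b) = C1*cos(b)^6


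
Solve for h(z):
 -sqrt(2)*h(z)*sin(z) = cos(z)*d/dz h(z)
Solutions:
 h(z) = C1*cos(z)^(sqrt(2))


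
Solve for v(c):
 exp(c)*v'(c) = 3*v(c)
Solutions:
 v(c) = C1*exp(-3*exp(-c))


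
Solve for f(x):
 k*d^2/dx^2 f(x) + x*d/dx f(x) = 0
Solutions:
 f(x) = C1 + C2*sqrt(k)*erf(sqrt(2)*x*sqrt(1/k)/2)


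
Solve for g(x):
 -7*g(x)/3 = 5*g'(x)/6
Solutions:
 g(x) = C1*exp(-14*x/5)


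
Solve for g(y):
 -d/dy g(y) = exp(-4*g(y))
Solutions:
 g(y) = log(-I*(C1 - 4*y)^(1/4))
 g(y) = log(I*(C1 - 4*y)^(1/4))
 g(y) = log(-(C1 - 4*y)^(1/4))
 g(y) = log(C1 - 4*y)/4


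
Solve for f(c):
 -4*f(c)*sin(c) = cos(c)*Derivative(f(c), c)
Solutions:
 f(c) = C1*cos(c)^4


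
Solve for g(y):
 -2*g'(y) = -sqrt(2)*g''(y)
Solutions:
 g(y) = C1 + C2*exp(sqrt(2)*y)


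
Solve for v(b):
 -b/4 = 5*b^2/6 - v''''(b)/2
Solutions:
 v(b) = C1 + C2*b + C3*b^2 + C4*b^3 + b^6/216 + b^5/240


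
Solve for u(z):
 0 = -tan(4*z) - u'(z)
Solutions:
 u(z) = C1 + log(cos(4*z))/4


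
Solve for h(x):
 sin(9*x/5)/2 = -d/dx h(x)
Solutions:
 h(x) = C1 + 5*cos(9*x/5)/18


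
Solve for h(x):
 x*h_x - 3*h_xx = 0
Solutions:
 h(x) = C1 + C2*erfi(sqrt(6)*x/6)


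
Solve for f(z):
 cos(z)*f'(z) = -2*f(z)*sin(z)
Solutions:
 f(z) = C1*cos(z)^2


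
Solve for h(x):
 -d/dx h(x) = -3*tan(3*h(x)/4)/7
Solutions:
 h(x) = -4*asin(C1*exp(9*x/28))/3 + 4*pi/3
 h(x) = 4*asin(C1*exp(9*x/28))/3


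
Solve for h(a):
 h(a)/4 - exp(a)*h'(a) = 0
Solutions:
 h(a) = C1*exp(-exp(-a)/4)


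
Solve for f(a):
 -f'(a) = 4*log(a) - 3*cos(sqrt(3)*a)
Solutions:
 f(a) = C1 - 4*a*log(a) + 4*a + sqrt(3)*sin(sqrt(3)*a)


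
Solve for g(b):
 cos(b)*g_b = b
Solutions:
 g(b) = C1 + Integral(b/cos(b), b)


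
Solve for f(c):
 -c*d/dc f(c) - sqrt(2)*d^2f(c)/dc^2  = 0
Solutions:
 f(c) = C1 + C2*erf(2^(1/4)*c/2)


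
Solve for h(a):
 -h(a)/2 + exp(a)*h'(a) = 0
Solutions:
 h(a) = C1*exp(-exp(-a)/2)


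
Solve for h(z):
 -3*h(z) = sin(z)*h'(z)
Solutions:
 h(z) = C1*(cos(z) + 1)^(3/2)/(cos(z) - 1)^(3/2)


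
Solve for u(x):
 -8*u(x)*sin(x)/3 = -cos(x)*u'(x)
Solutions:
 u(x) = C1/cos(x)^(8/3)


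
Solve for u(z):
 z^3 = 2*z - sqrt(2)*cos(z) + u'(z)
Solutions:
 u(z) = C1 + z^4/4 - z^2 + sqrt(2)*sin(z)


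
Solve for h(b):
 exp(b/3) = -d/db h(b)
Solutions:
 h(b) = C1 - 3*exp(b/3)


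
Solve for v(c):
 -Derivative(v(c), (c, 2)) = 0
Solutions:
 v(c) = C1 + C2*c


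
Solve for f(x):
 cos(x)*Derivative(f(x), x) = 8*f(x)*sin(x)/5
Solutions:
 f(x) = C1/cos(x)^(8/5)


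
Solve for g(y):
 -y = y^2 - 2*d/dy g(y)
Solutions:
 g(y) = C1 + y^3/6 + y^2/4


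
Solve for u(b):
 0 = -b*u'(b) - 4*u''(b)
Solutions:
 u(b) = C1 + C2*erf(sqrt(2)*b/4)


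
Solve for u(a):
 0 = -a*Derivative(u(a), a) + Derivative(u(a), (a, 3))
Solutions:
 u(a) = C1 + Integral(C2*airyai(a) + C3*airybi(a), a)


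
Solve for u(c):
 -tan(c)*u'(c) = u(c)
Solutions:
 u(c) = C1/sin(c)


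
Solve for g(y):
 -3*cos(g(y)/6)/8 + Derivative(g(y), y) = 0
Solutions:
 -3*y/8 - 3*log(sin(g(y)/6) - 1) + 3*log(sin(g(y)/6) + 1) = C1


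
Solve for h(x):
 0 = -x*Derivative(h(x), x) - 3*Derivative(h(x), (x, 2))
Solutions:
 h(x) = C1 + C2*erf(sqrt(6)*x/6)


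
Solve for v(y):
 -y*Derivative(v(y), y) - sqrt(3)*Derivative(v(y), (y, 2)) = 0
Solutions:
 v(y) = C1 + C2*erf(sqrt(2)*3^(3/4)*y/6)


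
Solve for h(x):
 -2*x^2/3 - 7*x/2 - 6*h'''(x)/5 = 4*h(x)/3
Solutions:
 h(x) = C3*exp(-30^(1/3)*x/3) - x^2/2 - 21*x/8 + (C1*sin(10^(1/3)*3^(5/6)*x/6) + C2*cos(10^(1/3)*3^(5/6)*x/6))*exp(30^(1/3)*x/6)


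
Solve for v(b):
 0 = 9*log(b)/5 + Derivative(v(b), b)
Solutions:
 v(b) = C1 - 9*b*log(b)/5 + 9*b/5


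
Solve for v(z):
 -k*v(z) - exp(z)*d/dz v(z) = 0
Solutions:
 v(z) = C1*exp(k*exp(-z))


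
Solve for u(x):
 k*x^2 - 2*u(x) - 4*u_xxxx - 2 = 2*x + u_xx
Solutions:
 u(x) = k*x^2/2 - k/2 - x + (C1*sin(2^(3/4)*x*cos(atan(sqrt(31))/2)/2) + C2*cos(2^(3/4)*x*cos(atan(sqrt(31))/2)/2))*exp(-2^(3/4)*x*sin(atan(sqrt(31))/2)/2) + (C3*sin(2^(3/4)*x*cos(atan(sqrt(31))/2)/2) + C4*cos(2^(3/4)*x*cos(atan(sqrt(31))/2)/2))*exp(2^(3/4)*x*sin(atan(sqrt(31))/2)/2) - 1


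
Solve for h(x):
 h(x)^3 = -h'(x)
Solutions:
 h(x) = -sqrt(2)*sqrt(-1/(C1 - x))/2
 h(x) = sqrt(2)*sqrt(-1/(C1 - x))/2


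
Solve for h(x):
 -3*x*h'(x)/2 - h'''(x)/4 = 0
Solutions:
 h(x) = C1 + Integral(C2*airyai(-6^(1/3)*x) + C3*airybi(-6^(1/3)*x), x)


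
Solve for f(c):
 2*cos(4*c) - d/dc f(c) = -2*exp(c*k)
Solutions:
 f(c) = C1 + sin(4*c)/2 + 2*exp(c*k)/k


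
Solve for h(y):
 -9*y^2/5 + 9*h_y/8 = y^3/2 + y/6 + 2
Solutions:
 h(y) = C1 + y^4/9 + 8*y^3/15 + 2*y^2/27 + 16*y/9


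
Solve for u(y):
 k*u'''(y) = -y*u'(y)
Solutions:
 u(y) = C1 + Integral(C2*airyai(y*(-1/k)^(1/3)) + C3*airybi(y*(-1/k)^(1/3)), y)


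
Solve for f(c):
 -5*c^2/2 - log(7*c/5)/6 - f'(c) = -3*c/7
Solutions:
 f(c) = C1 - 5*c^3/6 + 3*c^2/14 - c*log(c)/6 - c*log(7)/6 + c/6 + c*log(5)/6


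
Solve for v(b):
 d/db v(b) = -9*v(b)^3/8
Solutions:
 v(b) = -2*sqrt(-1/(C1 - 9*b))
 v(b) = 2*sqrt(-1/(C1 - 9*b))


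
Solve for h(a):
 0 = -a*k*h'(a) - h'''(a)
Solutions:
 h(a) = C1 + Integral(C2*airyai(a*(-k)^(1/3)) + C3*airybi(a*(-k)^(1/3)), a)


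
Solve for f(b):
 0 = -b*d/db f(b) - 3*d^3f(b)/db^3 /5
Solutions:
 f(b) = C1 + Integral(C2*airyai(-3^(2/3)*5^(1/3)*b/3) + C3*airybi(-3^(2/3)*5^(1/3)*b/3), b)


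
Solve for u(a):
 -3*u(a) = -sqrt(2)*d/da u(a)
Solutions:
 u(a) = C1*exp(3*sqrt(2)*a/2)


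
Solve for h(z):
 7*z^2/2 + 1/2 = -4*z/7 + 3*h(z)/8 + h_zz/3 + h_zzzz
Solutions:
 h(z) = 28*z^2/3 + 32*z/21 + (C1*sin(6^(1/4)*z*cos(atan(5*sqrt(2)/2)/2)/2) + C2*cos(6^(1/4)*z*cos(atan(5*sqrt(2)/2)/2)/2))*exp(-6^(1/4)*z*sin(atan(5*sqrt(2)/2)/2)/2) + (C3*sin(6^(1/4)*z*cos(atan(5*sqrt(2)/2)/2)/2) + C4*cos(6^(1/4)*z*cos(atan(5*sqrt(2)/2)/2)/2))*exp(6^(1/4)*z*sin(atan(5*sqrt(2)/2)/2)/2) - 412/27


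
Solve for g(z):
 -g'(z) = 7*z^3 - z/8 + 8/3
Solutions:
 g(z) = C1 - 7*z^4/4 + z^2/16 - 8*z/3


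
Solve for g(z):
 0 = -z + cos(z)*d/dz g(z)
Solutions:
 g(z) = C1 + Integral(z/cos(z), z)


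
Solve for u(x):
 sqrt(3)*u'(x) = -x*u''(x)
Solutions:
 u(x) = C1 + C2*x^(1 - sqrt(3))


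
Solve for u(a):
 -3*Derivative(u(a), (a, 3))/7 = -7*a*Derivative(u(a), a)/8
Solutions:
 u(a) = C1 + Integral(C2*airyai(21^(2/3)*a/6) + C3*airybi(21^(2/3)*a/6), a)


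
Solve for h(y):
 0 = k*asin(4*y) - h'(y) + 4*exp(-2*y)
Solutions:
 h(y) = C1 + k*y*asin(4*y) + k*sqrt(1 - 16*y^2)/4 - 2*exp(-2*y)


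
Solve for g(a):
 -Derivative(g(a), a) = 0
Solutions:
 g(a) = C1


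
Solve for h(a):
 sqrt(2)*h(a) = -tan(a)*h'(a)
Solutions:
 h(a) = C1/sin(a)^(sqrt(2))


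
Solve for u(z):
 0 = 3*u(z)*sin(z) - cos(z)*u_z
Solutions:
 u(z) = C1/cos(z)^3


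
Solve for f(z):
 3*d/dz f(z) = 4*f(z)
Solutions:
 f(z) = C1*exp(4*z/3)


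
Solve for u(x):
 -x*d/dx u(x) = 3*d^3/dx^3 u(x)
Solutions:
 u(x) = C1 + Integral(C2*airyai(-3^(2/3)*x/3) + C3*airybi(-3^(2/3)*x/3), x)


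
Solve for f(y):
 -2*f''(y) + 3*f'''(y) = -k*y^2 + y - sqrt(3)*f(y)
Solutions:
 f(y) = C1*exp(y*(8*2^(1/3)/(-16 + sqrt(-256 + (-16 + 243*sqrt(3))^2) + 243*sqrt(3))^(1/3) + 8 + 2^(2/3)*(-16 + sqrt(-256 + (-16 + 243*sqrt(3))^2) + 243*sqrt(3))^(1/3))/36)*sin(2^(1/3)*sqrt(3)*y*(-2^(1/3)*(-16 + 27*sqrt(-256/729 + (-16/27 + 9*sqrt(3))^2) + 243*sqrt(3))^(1/3) + 8/(-16 + 27*sqrt(-256/729 + (-16/27 + 9*sqrt(3))^2) + 243*sqrt(3))^(1/3))/36) + C2*exp(y*(8*2^(1/3)/(-16 + sqrt(-256 + (-16 + 243*sqrt(3))^2) + 243*sqrt(3))^(1/3) + 8 + 2^(2/3)*(-16 + sqrt(-256 + (-16 + 243*sqrt(3))^2) + 243*sqrt(3))^(1/3))/36)*cos(2^(1/3)*sqrt(3)*y*(-2^(1/3)*(-16 + 27*sqrt(-256/729 + (-16/27 + 9*sqrt(3))^2) + 243*sqrt(3))^(1/3) + 8/(-16 + 27*sqrt(-256/729 + (-16/27 + 9*sqrt(3))^2) + 243*sqrt(3))^(1/3))/36) + C3*exp(y*(-2^(2/3)*(-16 + sqrt(-256 + (-16 + 243*sqrt(3))^2) + 243*sqrt(3))^(1/3) - 8*2^(1/3)/(-16 + sqrt(-256 + (-16 + 243*sqrt(3))^2) + 243*sqrt(3))^(1/3) + 4)/18) - sqrt(3)*k*y^2/3 - 4*k/3 + sqrt(3)*y/3


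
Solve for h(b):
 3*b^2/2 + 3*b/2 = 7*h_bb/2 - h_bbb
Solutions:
 h(b) = C1 + C2*b + C3*exp(7*b/2) + b^4/28 + 11*b^3/98 + 33*b^2/343


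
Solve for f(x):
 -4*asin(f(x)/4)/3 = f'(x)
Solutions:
 Integral(1/asin(_y/4), (_y, f(x))) = C1 - 4*x/3


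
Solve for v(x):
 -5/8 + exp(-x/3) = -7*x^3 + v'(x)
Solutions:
 v(x) = C1 + 7*x^4/4 - 5*x/8 - 3*exp(-x/3)


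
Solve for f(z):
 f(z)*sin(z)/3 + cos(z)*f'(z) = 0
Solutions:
 f(z) = C1*cos(z)^(1/3)


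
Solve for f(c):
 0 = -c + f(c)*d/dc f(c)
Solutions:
 f(c) = -sqrt(C1 + c^2)
 f(c) = sqrt(C1 + c^2)


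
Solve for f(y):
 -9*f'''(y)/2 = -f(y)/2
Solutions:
 f(y) = C3*exp(3^(1/3)*y/3) + (C1*sin(3^(5/6)*y/6) + C2*cos(3^(5/6)*y/6))*exp(-3^(1/3)*y/6)


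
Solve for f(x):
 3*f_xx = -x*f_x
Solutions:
 f(x) = C1 + C2*erf(sqrt(6)*x/6)


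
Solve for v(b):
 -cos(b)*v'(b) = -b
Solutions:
 v(b) = C1 + Integral(b/cos(b), b)


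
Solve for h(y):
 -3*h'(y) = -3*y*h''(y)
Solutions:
 h(y) = C1 + C2*y^2


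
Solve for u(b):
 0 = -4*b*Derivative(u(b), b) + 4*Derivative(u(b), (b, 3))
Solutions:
 u(b) = C1 + Integral(C2*airyai(b) + C3*airybi(b), b)


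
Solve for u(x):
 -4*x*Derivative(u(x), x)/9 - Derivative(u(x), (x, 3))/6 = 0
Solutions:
 u(x) = C1 + Integral(C2*airyai(-2*3^(2/3)*x/3) + C3*airybi(-2*3^(2/3)*x/3), x)


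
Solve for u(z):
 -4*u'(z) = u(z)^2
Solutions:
 u(z) = 4/(C1 + z)


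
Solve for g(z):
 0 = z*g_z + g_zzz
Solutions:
 g(z) = C1 + Integral(C2*airyai(-z) + C3*airybi(-z), z)


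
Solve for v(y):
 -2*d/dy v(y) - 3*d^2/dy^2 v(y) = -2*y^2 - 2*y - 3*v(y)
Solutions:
 v(y) = C1*exp(y*(-1 + sqrt(10))/3) + C2*exp(-y*(1 + sqrt(10))/3) - 2*y^2/3 - 14*y/9 - 64/27


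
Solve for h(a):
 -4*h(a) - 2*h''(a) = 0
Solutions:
 h(a) = C1*sin(sqrt(2)*a) + C2*cos(sqrt(2)*a)


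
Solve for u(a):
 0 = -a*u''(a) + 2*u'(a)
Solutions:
 u(a) = C1 + C2*a^3


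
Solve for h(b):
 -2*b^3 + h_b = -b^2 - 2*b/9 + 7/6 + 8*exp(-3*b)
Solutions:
 h(b) = C1 + b^4/2 - b^3/3 - b^2/9 + 7*b/6 - 8*exp(-3*b)/3


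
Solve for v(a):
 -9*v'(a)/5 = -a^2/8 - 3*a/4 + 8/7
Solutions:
 v(a) = C1 + 5*a^3/216 + 5*a^2/24 - 40*a/63


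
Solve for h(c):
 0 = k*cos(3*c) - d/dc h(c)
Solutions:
 h(c) = C1 + k*sin(3*c)/3


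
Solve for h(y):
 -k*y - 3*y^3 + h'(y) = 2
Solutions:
 h(y) = C1 + k*y^2/2 + 3*y^4/4 + 2*y


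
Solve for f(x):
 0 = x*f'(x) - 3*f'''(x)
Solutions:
 f(x) = C1 + Integral(C2*airyai(3^(2/3)*x/3) + C3*airybi(3^(2/3)*x/3), x)


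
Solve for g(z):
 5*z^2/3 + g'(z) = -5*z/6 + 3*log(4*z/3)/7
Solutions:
 g(z) = C1 - 5*z^3/9 - 5*z^2/12 + 3*z*log(z)/7 - 3*z*log(3)/7 - 3*z/7 + 6*z*log(2)/7


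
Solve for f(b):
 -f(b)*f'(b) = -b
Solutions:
 f(b) = -sqrt(C1 + b^2)
 f(b) = sqrt(C1 + b^2)


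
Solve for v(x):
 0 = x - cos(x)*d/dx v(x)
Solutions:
 v(x) = C1 + Integral(x/cos(x), x)


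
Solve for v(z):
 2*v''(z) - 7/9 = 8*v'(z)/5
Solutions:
 v(z) = C1 + C2*exp(4*z/5) - 35*z/72


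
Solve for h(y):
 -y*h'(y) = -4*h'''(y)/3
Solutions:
 h(y) = C1 + Integral(C2*airyai(6^(1/3)*y/2) + C3*airybi(6^(1/3)*y/2), y)


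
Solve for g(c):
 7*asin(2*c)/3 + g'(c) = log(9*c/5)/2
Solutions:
 g(c) = C1 + c*log(c)/2 - 7*c*asin(2*c)/3 - c*log(5)/2 - c/2 + c*log(3) - 7*sqrt(1 - 4*c^2)/6


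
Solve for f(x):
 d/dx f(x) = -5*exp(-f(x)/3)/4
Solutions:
 f(x) = 3*log(C1 - 5*x/12)


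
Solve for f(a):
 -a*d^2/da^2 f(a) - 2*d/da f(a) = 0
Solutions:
 f(a) = C1 + C2/a


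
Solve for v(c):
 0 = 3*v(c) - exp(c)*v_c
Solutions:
 v(c) = C1*exp(-3*exp(-c))


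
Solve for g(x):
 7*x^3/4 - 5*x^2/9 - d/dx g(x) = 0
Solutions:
 g(x) = C1 + 7*x^4/16 - 5*x^3/27


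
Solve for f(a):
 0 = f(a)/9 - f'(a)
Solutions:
 f(a) = C1*exp(a/9)


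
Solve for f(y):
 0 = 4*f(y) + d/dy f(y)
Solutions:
 f(y) = C1*exp(-4*y)


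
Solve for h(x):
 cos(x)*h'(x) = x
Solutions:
 h(x) = C1 + Integral(x/cos(x), x)


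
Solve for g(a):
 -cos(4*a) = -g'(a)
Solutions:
 g(a) = C1 + sin(4*a)/4


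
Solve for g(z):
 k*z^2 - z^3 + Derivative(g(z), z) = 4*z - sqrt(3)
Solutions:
 g(z) = C1 - k*z^3/3 + z^4/4 + 2*z^2 - sqrt(3)*z


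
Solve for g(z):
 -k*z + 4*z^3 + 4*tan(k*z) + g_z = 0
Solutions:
 g(z) = C1 + k*z^2/2 - z^4 - 4*Piecewise((-log(cos(k*z))/k, Ne(k, 0)), (0, True))


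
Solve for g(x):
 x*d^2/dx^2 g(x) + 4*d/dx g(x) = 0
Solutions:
 g(x) = C1 + C2/x^3


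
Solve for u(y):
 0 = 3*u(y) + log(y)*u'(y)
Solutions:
 u(y) = C1*exp(-3*li(y))


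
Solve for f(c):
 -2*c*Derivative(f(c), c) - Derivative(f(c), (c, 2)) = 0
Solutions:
 f(c) = C1 + C2*erf(c)


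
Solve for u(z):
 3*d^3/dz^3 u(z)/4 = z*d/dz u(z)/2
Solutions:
 u(z) = C1 + Integral(C2*airyai(2^(1/3)*3^(2/3)*z/3) + C3*airybi(2^(1/3)*3^(2/3)*z/3), z)


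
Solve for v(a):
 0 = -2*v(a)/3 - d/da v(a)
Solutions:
 v(a) = C1*exp(-2*a/3)


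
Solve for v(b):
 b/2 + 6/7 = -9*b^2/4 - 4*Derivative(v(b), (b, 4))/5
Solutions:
 v(b) = C1 + C2*b + C3*b^2 + C4*b^3 - b^6/128 - b^5/192 - 5*b^4/112


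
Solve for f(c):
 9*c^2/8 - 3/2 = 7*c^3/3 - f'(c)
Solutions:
 f(c) = C1 + 7*c^4/12 - 3*c^3/8 + 3*c/2


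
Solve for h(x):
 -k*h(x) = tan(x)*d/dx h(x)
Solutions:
 h(x) = C1*exp(-k*log(sin(x)))


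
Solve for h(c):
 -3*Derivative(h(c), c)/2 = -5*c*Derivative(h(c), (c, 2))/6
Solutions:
 h(c) = C1 + C2*c^(14/5)


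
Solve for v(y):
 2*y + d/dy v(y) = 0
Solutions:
 v(y) = C1 - y^2


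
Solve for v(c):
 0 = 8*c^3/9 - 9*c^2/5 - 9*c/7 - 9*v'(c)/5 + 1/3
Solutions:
 v(c) = C1 + 10*c^4/81 - c^3/3 - 5*c^2/14 + 5*c/27


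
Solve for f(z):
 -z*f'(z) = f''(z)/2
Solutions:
 f(z) = C1 + C2*erf(z)


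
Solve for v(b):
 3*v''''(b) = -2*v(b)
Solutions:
 v(b) = (C1*sin(6^(3/4)*b/6) + C2*cos(6^(3/4)*b/6))*exp(-6^(3/4)*b/6) + (C3*sin(6^(3/4)*b/6) + C4*cos(6^(3/4)*b/6))*exp(6^(3/4)*b/6)


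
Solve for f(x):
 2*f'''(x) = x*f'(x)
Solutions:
 f(x) = C1 + Integral(C2*airyai(2^(2/3)*x/2) + C3*airybi(2^(2/3)*x/2), x)


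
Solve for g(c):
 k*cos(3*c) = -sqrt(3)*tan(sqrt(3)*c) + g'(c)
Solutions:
 g(c) = C1 + k*sin(3*c)/3 - log(cos(sqrt(3)*c))


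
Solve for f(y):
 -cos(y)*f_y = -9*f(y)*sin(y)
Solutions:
 f(y) = C1/cos(y)^9


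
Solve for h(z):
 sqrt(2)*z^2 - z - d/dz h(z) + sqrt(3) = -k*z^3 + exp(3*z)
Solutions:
 h(z) = C1 + k*z^4/4 + sqrt(2)*z^3/3 - z^2/2 + sqrt(3)*z - exp(3*z)/3


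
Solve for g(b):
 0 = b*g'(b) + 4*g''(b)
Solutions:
 g(b) = C1 + C2*erf(sqrt(2)*b/4)


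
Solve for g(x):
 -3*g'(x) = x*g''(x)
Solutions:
 g(x) = C1 + C2/x^2


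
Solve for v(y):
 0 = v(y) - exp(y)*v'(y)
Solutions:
 v(y) = C1*exp(-exp(-y))


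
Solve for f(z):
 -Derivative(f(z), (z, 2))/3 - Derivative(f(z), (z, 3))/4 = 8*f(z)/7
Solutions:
 f(z) = C1*exp(z*(-28 + 14*2^(2/3)*7^(1/3)/(27*sqrt(785) + 757)^(1/3) + 2^(1/3)*7^(2/3)*(27*sqrt(785) + 757)^(1/3))/63)*sin(14^(1/3)*sqrt(3)*z*(-7^(1/3)*(27*sqrt(785) + 757)^(1/3) + 14*2^(1/3)/(27*sqrt(785) + 757)^(1/3))/63) + C2*exp(z*(-28 + 14*2^(2/3)*7^(1/3)/(27*sqrt(785) + 757)^(1/3) + 2^(1/3)*7^(2/3)*(27*sqrt(785) + 757)^(1/3))/63)*cos(14^(1/3)*sqrt(3)*z*(-7^(1/3)*(27*sqrt(785) + 757)^(1/3) + 14*2^(1/3)/(27*sqrt(785) + 757)^(1/3))/63) + C3*exp(-2*z*(14*2^(2/3)*7^(1/3)/(27*sqrt(785) + 757)^(1/3) + 14 + 2^(1/3)*7^(2/3)*(27*sqrt(785) + 757)^(1/3))/63)


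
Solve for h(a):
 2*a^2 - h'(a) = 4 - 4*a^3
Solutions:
 h(a) = C1 + a^4 + 2*a^3/3 - 4*a


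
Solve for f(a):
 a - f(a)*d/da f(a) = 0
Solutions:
 f(a) = -sqrt(C1 + a^2)
 f(a) = sqrt(C1 + a^2)


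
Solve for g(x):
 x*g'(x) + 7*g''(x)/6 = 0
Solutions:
 g(x) = C1 + C2*erf(sqrt(21)*x/7)


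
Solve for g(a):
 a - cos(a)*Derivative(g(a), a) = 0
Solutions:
 g(a) = C1 + Integral(a/cos(a), a)


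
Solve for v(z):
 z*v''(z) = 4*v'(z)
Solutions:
 v(z) = C1 + C2*z^5


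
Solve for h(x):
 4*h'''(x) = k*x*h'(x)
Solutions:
 h(x) = C1 + Integral(C2*airyai(2^(1/3)*k^(1/3)*x/2) + C3*airybi(2^(1/3)*k^(1/3)*x/2), x)


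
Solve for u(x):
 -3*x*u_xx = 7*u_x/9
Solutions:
 u(x) = C1 + C2*x^(20/27)


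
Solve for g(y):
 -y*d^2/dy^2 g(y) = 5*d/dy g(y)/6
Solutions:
 g(y) = C1 + C2*y^(1/6)


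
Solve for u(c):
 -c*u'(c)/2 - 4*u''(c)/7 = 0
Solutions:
 u(c) = C1 + C2*erf(sqrt(7)*c/4)


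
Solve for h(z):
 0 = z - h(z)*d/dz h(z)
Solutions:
 h(z) = -sqrt(C1 + z^2)
 h(z) = sqrt(C1 + z^2)


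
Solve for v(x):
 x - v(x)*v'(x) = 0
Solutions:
 v(x) = -sqrt(C1 + x^2)
 v(x) = sqrt(C1 + x^2)


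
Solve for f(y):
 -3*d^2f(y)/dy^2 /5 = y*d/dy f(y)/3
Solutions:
 f(y) = C1 + C2*erf(sqrt(10)*y/6)


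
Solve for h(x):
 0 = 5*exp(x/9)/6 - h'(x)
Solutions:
 h(x) = C1 + 15*exp(x/9)/2


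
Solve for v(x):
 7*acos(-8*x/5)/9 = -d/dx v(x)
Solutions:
 v(x) = C1 - 7*x*acos(-8*x/5)/9 - 7*sqrt(25 - 64*x^2)/72


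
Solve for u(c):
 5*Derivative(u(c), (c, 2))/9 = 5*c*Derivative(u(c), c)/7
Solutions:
 u(c) = C1 + C2*erfi(3*sqrt(14)*c/14)


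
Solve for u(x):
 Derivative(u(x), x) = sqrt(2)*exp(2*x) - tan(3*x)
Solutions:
 u(x) = C1 + sqrt(2)*exp(2*x)/2 + log(cos(3*x))/3


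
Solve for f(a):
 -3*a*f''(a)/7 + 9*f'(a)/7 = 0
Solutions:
 f(a) = C1 + C2*a^4


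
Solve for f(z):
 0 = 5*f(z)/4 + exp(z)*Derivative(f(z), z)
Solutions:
 f(z) = C1*exp(5*exp(-z)/4)


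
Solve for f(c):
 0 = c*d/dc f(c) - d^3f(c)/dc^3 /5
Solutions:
 f(c) = C1 + Integral(C2*airyai(5^(1/3)*c) + C3*airybi(5^(1/3)*c), c)


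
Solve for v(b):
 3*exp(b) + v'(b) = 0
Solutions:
 v(b) = C1 - 3*exp(b)


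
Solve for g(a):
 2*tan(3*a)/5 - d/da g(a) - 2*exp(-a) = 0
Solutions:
 g(a) = C1 + log(tan(3*a)^2 + 1)/15 + 2*exp(-a)


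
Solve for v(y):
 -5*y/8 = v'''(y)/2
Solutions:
 v(y) = C1 + C2*y + C3*y^2 - 5*y^4/96


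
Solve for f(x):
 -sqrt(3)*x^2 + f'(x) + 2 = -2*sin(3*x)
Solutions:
 f(x) = C1 + sqrt(3)*x^3/3 - 2*x + 2*cos(3*x)/3


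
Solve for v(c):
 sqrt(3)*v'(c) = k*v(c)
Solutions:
 v(c) = C1*exp(sqrt(3)*c*k/3)


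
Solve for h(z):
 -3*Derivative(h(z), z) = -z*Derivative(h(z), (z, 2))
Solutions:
 h(z) = C1 + C2*z^4


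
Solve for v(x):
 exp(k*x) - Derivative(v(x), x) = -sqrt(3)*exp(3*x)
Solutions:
 v(x) = C1 + sqrt(3)*exp(3*x)/3 + exp(k*x)/k


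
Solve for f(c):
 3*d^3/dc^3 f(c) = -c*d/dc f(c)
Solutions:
 f(c) = C1 + Integral(C2*airyai(-3^(2/3)*c/3) + C3*airybi(-3^(2/3)*c/3), c)


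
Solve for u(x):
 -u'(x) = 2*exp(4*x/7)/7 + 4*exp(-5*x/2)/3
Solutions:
 u(x) = C1 - exp(4*x/7)/2 + 8*exp(-5*x/2)/15


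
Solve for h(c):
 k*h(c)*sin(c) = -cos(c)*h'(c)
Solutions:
 h(c) = C1*exp(k*log(cos(c)))


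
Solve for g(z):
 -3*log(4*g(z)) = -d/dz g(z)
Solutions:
 -Integral(1/(log(_y) + 2*log(2)), (_y, g(z)))/3 = C1 - z


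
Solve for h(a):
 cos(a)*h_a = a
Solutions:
 h(a) = C1 + Integral(a/cos(a), a)


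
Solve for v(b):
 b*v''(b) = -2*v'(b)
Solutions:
 v(b) = C1 + C2/b


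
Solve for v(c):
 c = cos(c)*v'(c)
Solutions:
 v(c) = C1 + Integral(c/cos(c), c)


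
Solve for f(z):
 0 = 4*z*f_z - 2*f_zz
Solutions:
 f(z) = C1 + C2*erfi(z)


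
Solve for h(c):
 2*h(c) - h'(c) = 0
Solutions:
 h(c) = C1*exp(2*c)


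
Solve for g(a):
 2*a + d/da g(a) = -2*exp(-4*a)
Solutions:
 g(a) = C1 - a^2 + exp(-4*a)/2


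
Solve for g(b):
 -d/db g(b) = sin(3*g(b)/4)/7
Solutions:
 b/7 + 2*log(cos(3*g(b)/4) - 1)/3 - 2*log(cos(3*g(b)/4) + 1)/3 = C1


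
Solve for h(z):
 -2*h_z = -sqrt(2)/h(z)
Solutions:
 h(z) = -sqrt(C1 + sqrt(2)*z)
 h(z) = sqrt(C1 + sqrt(2)*z)


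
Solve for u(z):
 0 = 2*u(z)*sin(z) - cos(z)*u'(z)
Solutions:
 u(z) = C1/cos(z)^2


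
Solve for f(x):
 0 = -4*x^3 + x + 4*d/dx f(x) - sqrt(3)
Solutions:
 f(x) = C1 + x^4/4 - x^2/8 + sqrt(3)*x/4


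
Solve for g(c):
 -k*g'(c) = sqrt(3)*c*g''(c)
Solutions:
 g(c) = C1 + c^(-sqrt(3)*re(k)/3 + 1)*(C2*sin(sqrt(3)*log(c)*Abs(im(k))/3) + C3*cos(sqrt(3)*log(c)*im(k)/3))


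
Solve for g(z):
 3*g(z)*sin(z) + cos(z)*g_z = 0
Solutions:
 g(z) = C1*cos(z)^3


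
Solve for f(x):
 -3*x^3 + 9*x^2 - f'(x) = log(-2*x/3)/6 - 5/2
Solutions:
 f(x) = C1 - 3*x^4/4 + 3*x^3 - x*log(-x)/6 + x*(-log(2) + log(3) + 16)/6


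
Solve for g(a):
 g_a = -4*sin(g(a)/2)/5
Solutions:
 4*a/5 + log(cos(g(a)/2) - 1) - log(cos(g(a)/2) + 1) = C1


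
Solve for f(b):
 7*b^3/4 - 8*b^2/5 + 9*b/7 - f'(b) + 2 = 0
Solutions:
 f(b) = C1 + 7*b^4/16 - 8*b^3/15 + 9*b^2/14 + 2*b


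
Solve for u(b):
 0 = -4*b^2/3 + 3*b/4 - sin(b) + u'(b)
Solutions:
 u(b) = C1 + 4*b^3/9 - 3*b^2/8 - cos(b)


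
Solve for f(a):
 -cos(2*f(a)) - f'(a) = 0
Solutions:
 f(a) = -asin((C1 + exp(4*a))/(C1 - exp(4*a)))/2 + pi/2
 f(a) = asin((C1 + exp(4*a))/(C1 - exp(4*a)))/2


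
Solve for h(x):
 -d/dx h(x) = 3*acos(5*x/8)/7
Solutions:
 h(x) = C1 - 3*x*acos(5*x/8)/7 + 3*sqrt(64 - 25*x^2)/35


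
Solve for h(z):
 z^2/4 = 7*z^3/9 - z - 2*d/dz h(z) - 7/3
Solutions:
 h(z) = C1 + 7*z^4/72 - z^3/24 - z^2/4 - 7*z/6


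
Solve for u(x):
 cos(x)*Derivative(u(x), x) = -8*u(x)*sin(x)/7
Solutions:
 u(x) = C1*cos(x)^(8/7)


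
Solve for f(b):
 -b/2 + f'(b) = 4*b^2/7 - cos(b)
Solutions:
 f(b) = C1 + 4*b^3/21 + b^2/4 - sin(b)


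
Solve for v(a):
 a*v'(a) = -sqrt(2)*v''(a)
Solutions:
 v(a) = C1 + C2*erf(2^(1/4)*a/2)


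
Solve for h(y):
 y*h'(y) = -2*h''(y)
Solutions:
 h(y) = C1 + C2*erf(y/2)


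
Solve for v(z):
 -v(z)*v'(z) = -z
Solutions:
 v(z) = -sqrt(C1 + z^2)
 v(z) = sqrt(C1 + z^2)


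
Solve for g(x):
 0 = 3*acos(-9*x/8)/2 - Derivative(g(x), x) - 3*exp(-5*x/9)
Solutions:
 g(x) = C1 + 3*x*acos(-9*x/8)/2 + sqrt(64 - 81*x^2)/6 + 27*exp(-5*x/9)/5


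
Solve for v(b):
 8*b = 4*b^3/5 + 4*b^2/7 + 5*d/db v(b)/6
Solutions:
 v(b) = C1 - 6*b^4/25 - 8*b^3/35 + 24*b^2/5


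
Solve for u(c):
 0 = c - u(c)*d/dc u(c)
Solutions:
 u(c) = -sqrt(C1 + c^2)
 u(c) = sqrt(C1 + c^2)


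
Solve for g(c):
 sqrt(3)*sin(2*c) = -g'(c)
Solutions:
 g(c) = C1 + sqrt(3)*cos(2*c)/2


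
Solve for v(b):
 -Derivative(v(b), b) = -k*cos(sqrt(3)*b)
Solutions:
 v(b) = C1 + sqrt(3)*k*sin(sqrt(3)*b)/3


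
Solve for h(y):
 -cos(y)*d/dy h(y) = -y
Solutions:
 h(y) = C1 + Integral(y/cos(y), y)


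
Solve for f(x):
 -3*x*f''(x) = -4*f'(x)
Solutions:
 f(x) = C1 + C2*x^(7/3)


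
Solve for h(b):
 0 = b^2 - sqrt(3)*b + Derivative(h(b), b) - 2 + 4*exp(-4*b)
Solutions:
 h(b) = C1 - b^3/3 + sqrt(3)*b^2/2 + 2*b + exp(-4*b)


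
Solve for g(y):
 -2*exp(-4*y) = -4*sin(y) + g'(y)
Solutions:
 g(y) = C1 - 4*cos(y) + exp(-4*y)/2


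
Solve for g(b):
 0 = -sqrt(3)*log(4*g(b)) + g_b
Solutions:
 -sqrt(3)*Integral(1/(log(_y) + 2*log(2)), (_y, g(b)))/3 = C1 - b


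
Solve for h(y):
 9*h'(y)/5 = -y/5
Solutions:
 h(y) = C1 - y^2/18


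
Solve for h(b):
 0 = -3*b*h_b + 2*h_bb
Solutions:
 h(b) = C1 + C2*erfi(sqrt(3)*b/2)


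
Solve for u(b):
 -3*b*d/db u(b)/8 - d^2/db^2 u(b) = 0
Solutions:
 u(b) = C1 + C2*erf(sqrt(3)*b/4)


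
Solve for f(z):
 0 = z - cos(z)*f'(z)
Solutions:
 f(z) = C1 + Integral(z/cos(z), z)


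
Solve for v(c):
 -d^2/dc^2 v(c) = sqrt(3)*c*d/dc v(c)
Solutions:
 v(c) = C1 + C2*erf(sqrt(2)*3^(1/4)*c/2)


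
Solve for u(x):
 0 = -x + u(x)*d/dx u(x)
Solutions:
 u(x) = -sqrt(C1 + x^2)
 u(x) = sqrt(C1 + x^2)


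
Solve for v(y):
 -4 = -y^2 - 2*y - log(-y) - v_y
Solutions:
 v(y) = C1 - y^3/3 - y^2 - y*log(-y) + 5*y


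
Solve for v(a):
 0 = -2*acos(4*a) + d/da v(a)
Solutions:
 v(a) = C1 + 2*a*acos(4*a) - sqrt(1 - 16*a^2)/2


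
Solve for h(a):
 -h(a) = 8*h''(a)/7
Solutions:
 h(a) = C1*sin(sqrt(14)*a/4) + C2*cos(sqrt(14)*a/4)


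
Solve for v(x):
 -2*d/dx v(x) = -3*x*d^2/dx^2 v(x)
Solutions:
 v(x) = C1 + C2*x^(5/3)


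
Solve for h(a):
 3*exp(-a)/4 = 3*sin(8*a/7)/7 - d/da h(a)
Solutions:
 h(a) = C1 - 3*cos(8*a/7)/8 + 3*exp(-a)/4


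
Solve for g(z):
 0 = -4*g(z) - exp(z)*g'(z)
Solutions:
 g(z) = C1*exp(4*exp(-z))


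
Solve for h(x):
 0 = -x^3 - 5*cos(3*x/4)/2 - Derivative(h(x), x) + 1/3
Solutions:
 h(x) = C1 - x^4/4 + x/3 - 10*sin(3*x/4)/3


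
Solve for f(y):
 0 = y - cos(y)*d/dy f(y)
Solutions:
 f(y) = C1 + Integral(y/cos(y), y)


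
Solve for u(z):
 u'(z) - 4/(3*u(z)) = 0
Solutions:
 u(z) = -sqrt(C1 + 24*z)/3
 u(z) = sqrt(C1 + 24*z)/3


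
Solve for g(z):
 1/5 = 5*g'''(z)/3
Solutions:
 g(z) = C1 + C2*z + C3*z^2 + z^3/50


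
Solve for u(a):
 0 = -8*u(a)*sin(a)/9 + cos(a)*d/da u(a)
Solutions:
 u(a) = C1/cos(a)^(8/9)


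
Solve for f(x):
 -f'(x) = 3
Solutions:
 f(x) = C1 - 3*x


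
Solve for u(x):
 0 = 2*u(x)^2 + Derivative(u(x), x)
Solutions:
 u(x) = 1/(C1 + 2*x)


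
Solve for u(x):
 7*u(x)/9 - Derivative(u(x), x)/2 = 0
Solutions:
 u(x) = C1*exp(14*x/9)


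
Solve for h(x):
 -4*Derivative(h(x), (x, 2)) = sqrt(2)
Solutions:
 h(x) = C1 + C2*x - sqrt(2)*x^2/8


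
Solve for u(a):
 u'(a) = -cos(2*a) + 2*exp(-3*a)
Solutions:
 u(a) = C1 - sin(2*a)/2 - 2*exp(-3*a)/3


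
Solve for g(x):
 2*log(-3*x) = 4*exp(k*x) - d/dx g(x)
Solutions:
 g(x) = C1 - 2*x*log(-x) + 2*x*(1 - log(3)) + Piecewise((4*exp(k*x)/k, Ne(k, 0)), (4*x, True))


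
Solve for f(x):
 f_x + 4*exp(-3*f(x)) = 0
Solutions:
 f(x) = log(C1 - 12*x)/3
 f(x) = log((-3^(1/3) - 3^(5/6)*I)*(C1 - 4*x)^(1/3)/2)
 f(x) = log((-3^(1/3) + 3^(5/6)*I)*(C1 - 4*x)^(1/3)/2)


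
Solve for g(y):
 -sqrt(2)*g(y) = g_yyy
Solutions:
 g(y) = C3*exp(-2^(1/6)*y) + (C1*sin(2^(1/6)*sqrt(3)*y/2) + C2*cos(2^(1/6)*sqrt(3)*y/2))*exp(2^(1/6)*y/2)


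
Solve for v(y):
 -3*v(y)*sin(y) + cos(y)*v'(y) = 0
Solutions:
 v(y) = C1/cos(y)^3


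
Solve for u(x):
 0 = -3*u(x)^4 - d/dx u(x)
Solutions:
 u(x) = (-3^(2/3) - 3*3^(1/6)*I)*(1/(C1 + 3*x))^(1/3)/6
 u(x) = (-3^(2/3) + 3*3^(1/6)*I)*(1/(C1 + 3*x))^(1/3)/6
 u(x) = (1/(C1 + 9*x))^(1/3)


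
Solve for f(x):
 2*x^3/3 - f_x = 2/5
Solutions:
 f(x) = C1 + x^4/6 - 2*x/5


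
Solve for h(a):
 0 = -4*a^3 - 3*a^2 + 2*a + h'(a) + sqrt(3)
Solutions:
 h(a) = C1 + a^4 + a^3 - a^2 - sqrt(3)*a


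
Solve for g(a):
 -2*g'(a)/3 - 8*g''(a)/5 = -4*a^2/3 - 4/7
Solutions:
 g(a) = C1 + C2*exp(-5*a/12) + 2*a^3/3 - 24*a^2/5 + 4182*a/175


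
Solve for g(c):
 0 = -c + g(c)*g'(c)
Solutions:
 g(c) = -sqrt(C1 + c^2)
 g(c) = sqrt(C1 + c^2)


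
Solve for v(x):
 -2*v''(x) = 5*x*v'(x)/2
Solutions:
 v(x) = C1 + C2*erf(sqrt(10)*x/4)


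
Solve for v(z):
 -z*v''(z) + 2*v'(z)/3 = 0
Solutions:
 v(z) = C1 + C2*z^(5/3)


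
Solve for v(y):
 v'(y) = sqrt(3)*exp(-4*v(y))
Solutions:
 v(y) = log(-I*(C1 + 4*sqrt(3)*y)^(1/4))
 v(y) = log(I*(C1 + 4*sqrt(3)*y)^(1/4))
 v(y) = log(-(C1 + 4*sqrt(3)*y)^(1/4))
 v(y) = log(C1 + 4*sqrt(3)*y)/4


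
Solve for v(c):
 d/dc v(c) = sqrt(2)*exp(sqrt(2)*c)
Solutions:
 v(c) = C1 + exp(sqrt(2)*c)


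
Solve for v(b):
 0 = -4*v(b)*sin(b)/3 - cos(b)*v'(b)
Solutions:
 v(b) = C1*cos(b)^(4/3)


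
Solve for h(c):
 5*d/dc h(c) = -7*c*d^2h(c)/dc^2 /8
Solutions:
 h(c) = C1 + C2/c^(33/7)


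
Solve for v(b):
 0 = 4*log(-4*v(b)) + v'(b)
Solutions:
 Integral(1/(log(-_y) + 2*log(2)), (_y, v(b)))/4 = C1 - b


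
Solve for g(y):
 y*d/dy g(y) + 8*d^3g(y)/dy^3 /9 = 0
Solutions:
 g(y) = C1 + Integral(C2*airyai(-3^(2/3)*y/2) + C3*airybi(-3^(2/3)*y/2), y)


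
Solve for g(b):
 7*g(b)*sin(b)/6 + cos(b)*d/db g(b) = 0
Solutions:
 g(b) = C1*cos(b)^(7/6)


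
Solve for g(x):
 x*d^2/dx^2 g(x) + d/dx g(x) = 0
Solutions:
 g(x) = C1 + C2*log(x)


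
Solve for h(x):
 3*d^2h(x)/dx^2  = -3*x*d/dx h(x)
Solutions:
 h(x) = C1 + C2*erf(sqrt(2)*x/2)


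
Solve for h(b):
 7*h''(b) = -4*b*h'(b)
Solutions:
 h(b) = C1 + C2*erf(sqrt(14)*b/7)


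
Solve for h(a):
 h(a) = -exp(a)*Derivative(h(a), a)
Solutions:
 h(a) = C1*exp(exp(-a))


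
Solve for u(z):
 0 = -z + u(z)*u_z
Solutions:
 u(z) = -sqrt(C1 + z^2)
 u(z) = sqrt(C1 + z^2)


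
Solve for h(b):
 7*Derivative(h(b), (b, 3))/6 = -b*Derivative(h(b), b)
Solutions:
 h(b) = C1 + Integral(C2*airyai(-6^(1/3)*7^(2/3)*b/7) + C3*airybi(-6^(1/3)*7^(2/3)*b/7), b)


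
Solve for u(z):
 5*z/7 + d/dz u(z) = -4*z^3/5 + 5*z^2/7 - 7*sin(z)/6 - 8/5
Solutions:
 u(z) = C1 - z^4/5 + 5*z^3/21 - 5*z^2/14 - 8*z/5 + 7*cos(z)/6


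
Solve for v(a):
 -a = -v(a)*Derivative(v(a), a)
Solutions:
 v(a) = -sqrt(C1 + a^2)
 v(a) = sqrt(C1 + a^2)


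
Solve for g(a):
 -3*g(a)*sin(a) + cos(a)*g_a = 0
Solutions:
 g(a) = C1/cos(a)^3


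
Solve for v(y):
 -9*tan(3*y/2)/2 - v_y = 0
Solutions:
 v(y) = C1 + 3*log(cos(3*y/2))


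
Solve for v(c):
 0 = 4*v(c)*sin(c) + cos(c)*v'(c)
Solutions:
 v(c) = C1*cos(c)^4


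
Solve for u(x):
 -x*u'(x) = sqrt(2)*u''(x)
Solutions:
 u(x) = C1 + C2*erf(2^(1/4)*x/2)


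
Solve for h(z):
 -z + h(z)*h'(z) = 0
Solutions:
 h(z) = -sqrt(C1 + z^2)
 h(z) = sqrt(C1 + z^2)


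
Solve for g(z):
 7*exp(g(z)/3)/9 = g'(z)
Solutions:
 g(z) = 3*log(-1/(C1 + 7*z)) + 9*log(3)


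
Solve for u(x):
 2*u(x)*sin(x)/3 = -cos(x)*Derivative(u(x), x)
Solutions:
 u(x) = C1*cos(x)^(2/3)


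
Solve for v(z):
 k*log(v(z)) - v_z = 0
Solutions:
 li(v(z)) = C1 + k*z


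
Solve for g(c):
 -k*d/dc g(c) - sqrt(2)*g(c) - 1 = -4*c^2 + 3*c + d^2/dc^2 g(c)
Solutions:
 g(c) = C1*exp(c*(-k + sqrt(k^2 - 4*sqrt(2)))/2) + C2*exp(-c*(k + sqrt(k^2 - 4*sqrt(2)))/2) + 2*sqrt(2)*c^2 - 4*c*k - 3*sqrt(2)*c/2 + 2*sqrt(2)*k^2 + 3*k/2 - 4 - sqrt(2)/2


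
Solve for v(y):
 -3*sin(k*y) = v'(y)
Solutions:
 v(y) = C1 + 3*cos(k*y)/k


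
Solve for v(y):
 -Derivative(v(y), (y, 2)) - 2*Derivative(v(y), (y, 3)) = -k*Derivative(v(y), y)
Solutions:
 v(y) = C1 + C2*exp(y*(sqrt(8*k + 1) - 1)/4) + C3*exp(-y*(sqrt(8*k + 1) + 1)/4)


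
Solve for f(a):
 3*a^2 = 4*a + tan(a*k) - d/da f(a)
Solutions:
 f(a) = C1 - a^3 + 2*a^2 + Piecewise((-log(cos(a*k))/k, Ne(k, 0)), (0, True))


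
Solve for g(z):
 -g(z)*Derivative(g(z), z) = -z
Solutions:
 g(z) = -sqrt(C1 + z^2)
 g(z) = sqrt(C1 + z^2)


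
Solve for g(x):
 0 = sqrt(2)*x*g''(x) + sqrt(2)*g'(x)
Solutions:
 g(x) = C1 + C2*log(x)


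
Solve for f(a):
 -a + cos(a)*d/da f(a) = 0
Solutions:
 f(a) = C1 + Integral(a/cos(a), a)


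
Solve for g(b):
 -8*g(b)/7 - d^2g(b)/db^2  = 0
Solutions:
 g(b) = C1*sin(2*sqrt(14)*b/7) + C2*cos(2*sqrt(14)*b/7)


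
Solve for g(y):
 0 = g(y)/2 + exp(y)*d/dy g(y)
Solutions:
 g(y) = C1*exp(exp(-y)/2)


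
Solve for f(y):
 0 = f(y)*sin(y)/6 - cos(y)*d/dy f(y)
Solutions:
 f(y) = C1/cos(y)^(1/6)


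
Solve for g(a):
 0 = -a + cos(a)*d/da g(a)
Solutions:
 g(a) = C1 + Integral(a/cos(a), a)


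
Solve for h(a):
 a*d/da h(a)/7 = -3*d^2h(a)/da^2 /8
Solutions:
 h(a) = C1 + C2*erf(2*sqrt(21)*a/21)


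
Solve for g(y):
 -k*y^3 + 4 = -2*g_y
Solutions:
 g(y) = C1 + k*y^4/8 - 2*y


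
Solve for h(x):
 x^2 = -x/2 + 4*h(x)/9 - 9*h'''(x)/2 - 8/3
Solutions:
 h(x) = C3*exp(2*3^(2/3)*x/9) + 9*x^2/4 + 9*x/8 + (C1*sin(3^(1/6)*x/3) + C2*cos(3^(1/6)*x/3))*exp(-3^(2/3)*x/9) + 6


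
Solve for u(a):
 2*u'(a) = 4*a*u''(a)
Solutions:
 u(a) = C1 + C2*a^(3/2)


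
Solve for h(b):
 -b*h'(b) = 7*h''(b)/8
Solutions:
 h(b) = C1 + C2*erf(2*sqrt(7)*b/7)


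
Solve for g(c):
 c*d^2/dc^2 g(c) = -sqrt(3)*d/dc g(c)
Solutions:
 g(c) = C1 + C2*c^(1 - sqrt(3))


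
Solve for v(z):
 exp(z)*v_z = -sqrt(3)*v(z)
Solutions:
 v(z) = C1*exp(sqrt(3)*exp(-z))


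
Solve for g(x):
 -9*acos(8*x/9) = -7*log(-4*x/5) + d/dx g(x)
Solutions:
 g(x) = C1 + 7*x*log(-x) - 9*x*acos(8*x/9) - 7*x*log(5) - 7*x + 14*x*log(2) + 9*sqrt(81 - 64*x^2)/8


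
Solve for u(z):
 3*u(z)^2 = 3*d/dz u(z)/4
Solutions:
 u(z) = -1/(C1 + 4*z)


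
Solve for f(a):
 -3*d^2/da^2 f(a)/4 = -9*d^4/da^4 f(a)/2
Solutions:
 f(a) = C1 + C2*a + C3*exp(-sqrt(6)*a/6) + C4*exp(sqrt(6)*a/6)


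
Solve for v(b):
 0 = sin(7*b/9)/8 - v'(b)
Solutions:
 v(b) = C1 - 9*cos(7*b/9)/56


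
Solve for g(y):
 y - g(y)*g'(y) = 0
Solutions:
 g(y) = -sqrt(C1 + y^2)
 g(y) = sqrt(C1 + y^2)


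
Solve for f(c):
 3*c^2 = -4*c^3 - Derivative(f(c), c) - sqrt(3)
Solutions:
 f(c) = C1 - c^4 - c^3 - sqrt(3)*c


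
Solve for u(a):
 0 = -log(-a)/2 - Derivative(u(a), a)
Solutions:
 u(a) = C1 - a*log(-a)/2 + a/2


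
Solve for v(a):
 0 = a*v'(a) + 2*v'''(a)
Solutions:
 v(a) = C1 + Integral(C2*airyai(-2^(2/3)*a/2) + C3*airybi(-2^(2/3)*a/2), a)


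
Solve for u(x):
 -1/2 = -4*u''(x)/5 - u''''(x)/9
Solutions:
 u(x) = C1 + C2*x + C3*sin(6*sqrt(5)*x/5) + C4*cos(6*sqrt(5)*x/5) + 5*x^2/16


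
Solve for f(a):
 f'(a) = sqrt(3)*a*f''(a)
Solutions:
 f(a) = C1 + C2*a^(sqrt(3)/3 + 1)


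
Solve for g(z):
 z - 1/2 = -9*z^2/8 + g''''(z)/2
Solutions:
 g(z) = C1 + C2*z + C3*z^2 + C4*z^3 + z^6/160 + z^5/60 - z^4/24


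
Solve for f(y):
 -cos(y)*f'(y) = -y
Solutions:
 f(y) = C1 + Integral(y/cos(y), y)


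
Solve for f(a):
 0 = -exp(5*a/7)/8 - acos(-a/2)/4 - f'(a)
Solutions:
 f(a) = C1 - a*acos(-a/2)/4 - sqrt(4 - a^2)/4 - 7*exp(5*a/7)/40


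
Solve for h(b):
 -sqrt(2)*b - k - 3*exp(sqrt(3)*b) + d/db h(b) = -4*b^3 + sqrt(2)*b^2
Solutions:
 h(b) = C1 - b^4 + sqrt(2)*b^3/3 + sqrt(2)*b^2/2 + b*k + sqrt(3)*exp(sqrt(3)*b)


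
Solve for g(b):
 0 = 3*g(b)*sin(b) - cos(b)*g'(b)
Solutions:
 g(b) = C1/cos(b)^3


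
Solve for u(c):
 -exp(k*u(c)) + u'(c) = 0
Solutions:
 u(c) = Piecewise((log(-1/(C1*k + c*k))/k, Ne(k, 0)), (nan, True))
 u(c) = Piecewise((C1 + c, Eq(k, 0)), (nan, True))


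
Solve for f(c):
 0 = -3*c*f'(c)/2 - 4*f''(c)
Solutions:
 f(c) = C1 + C2*erf(sqrt(3)*c/4)


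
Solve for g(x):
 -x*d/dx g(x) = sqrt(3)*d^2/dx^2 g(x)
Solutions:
 g(x) = C1 + C2*erf(sqrt(2)*3^(3/4)*x/6)


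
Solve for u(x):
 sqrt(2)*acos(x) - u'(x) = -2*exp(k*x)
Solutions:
 u(x) = C1 + sqrt(2)*(x*acos(x) - sqrt(1 - x^2)) + 2*Piecewise((exp(k*x)/k, Ne(k, 0)), (x, True))


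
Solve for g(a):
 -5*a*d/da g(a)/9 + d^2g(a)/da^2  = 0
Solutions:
 g(a) = C1 + C2*erfi(sqrt(10)*a/6)


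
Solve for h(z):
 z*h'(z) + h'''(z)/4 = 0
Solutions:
 h(z) = C1 + Integral(C2*airyai(-2^(2/3)*z) + C3*airybi(-2^(2/3)*z), z)


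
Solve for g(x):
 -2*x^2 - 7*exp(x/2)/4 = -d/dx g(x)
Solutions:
 g(x) = C1 + 2*x^3/3 + 7*exp(x/2)/2


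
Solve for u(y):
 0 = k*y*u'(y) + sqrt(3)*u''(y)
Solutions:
 u(y) = Piecewise((-sqrt(2)*3^(1/4)*sqrt(pi)*C1*erf(sqrt(2)*3^(3/4)*sqrt(k)*y/6)/(2*sqrt(k)) - C2, (k > 0) | (k < 0)), (-C1*y - C2, True))


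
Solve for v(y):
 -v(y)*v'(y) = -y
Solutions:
 v(y) = -sqrt(C1 + y^2)
 v(y) = sqrt(C1 + y^2)


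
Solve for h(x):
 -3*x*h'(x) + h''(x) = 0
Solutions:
 h(x) = C1 + C2*erfi(sqrt(6)*x/2)


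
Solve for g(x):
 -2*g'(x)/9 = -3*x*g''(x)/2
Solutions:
 g(x) = C1 + C2*x^(31/27)


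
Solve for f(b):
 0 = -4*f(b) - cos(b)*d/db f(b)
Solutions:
 f(b) = C1*(sin(b)^2 - 2*sin(b) + 1)/(sin(b)^2 + 2*sin(b) + 1)


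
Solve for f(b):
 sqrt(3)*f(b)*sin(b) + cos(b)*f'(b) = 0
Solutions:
 f(b) = C1*cos(b)^(sqrt(3))


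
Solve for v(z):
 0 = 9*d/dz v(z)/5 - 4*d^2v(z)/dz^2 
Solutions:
 v(z) = C1 + C2*exp(9*z/20)


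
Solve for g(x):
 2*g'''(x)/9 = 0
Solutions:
 g(x) = C1 + C2*x + C3*x^2


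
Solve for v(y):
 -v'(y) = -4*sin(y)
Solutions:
 v(y) = C1 - 4*cos(y)


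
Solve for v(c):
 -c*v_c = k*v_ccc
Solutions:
 v(c) = C1 + Integral(C2*airyai(c*(-1/k)^(1/3)) + C3*airybi(c*(-1/k)^(1/3)), c)


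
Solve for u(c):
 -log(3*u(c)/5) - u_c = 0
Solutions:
 Integral(1/(log(_y) - log(5) + log(3)), (_y, u(c))) = C1 - c


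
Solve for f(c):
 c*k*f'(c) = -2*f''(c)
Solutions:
 f(c) = Piecewise((-sqrt(pi)*C1*erf(c*sqrt(k)/2)/sqrt(k) - C2, (k > 0) | (k < 0)), (-C1*c - C2, True))


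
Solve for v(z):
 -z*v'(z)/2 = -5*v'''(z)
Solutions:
 v(z) = C1 + Integral(C2*airyai(10^(2/3)*z/10) + C3*airybi(10^(2/3)*z/10), z)


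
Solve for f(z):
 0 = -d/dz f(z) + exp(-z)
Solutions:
 f(z) = C1 - exp(-z)


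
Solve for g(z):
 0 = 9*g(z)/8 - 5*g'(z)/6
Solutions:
 g(z) = C1*exp(27*z/20)


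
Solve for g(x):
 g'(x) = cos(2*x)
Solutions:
 g(x) = C1 + sin(2*x)/2


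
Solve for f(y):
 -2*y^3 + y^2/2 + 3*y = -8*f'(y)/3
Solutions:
 f(y) = C1 + 3*y^4/16 - y^3/16 - 9*y^2/16
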